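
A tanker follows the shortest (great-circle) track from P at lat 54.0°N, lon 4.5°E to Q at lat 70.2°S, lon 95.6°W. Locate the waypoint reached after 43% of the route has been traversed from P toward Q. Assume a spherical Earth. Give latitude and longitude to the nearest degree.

Convert each endpoint to a unit vector on the sphere (x = cos φ cos λ, y = cos φ sin λ, z = sin φ).
The central angle between the endpoints is δ = arccos(p₁·p₂) ≈ 2.492 rad (142.8°).
Interpolate at f = 0.43 with slerp weights a = sin((1−f)δ)/sin δ ≈ 1.634, b = sin(fδ)/sin δ ≈ 1.451.
p = a·p₁ + b·p₂ ≈ (0.909, -0.414, -0.043); φ = arcsin(p_z) ≈ -2.47°, λ = atan2(p_y, p_x) ≈ -24.46°.

≈ lat 2°S, lon 24°W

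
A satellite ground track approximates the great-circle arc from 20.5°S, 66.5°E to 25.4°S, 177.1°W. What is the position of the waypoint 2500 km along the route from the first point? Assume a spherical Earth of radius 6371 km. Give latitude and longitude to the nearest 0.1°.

≈ 31.5°S, 88.4°E

Write both endpoints as unit vectors p₁, p₂ with components (cos φ cos λ, cos φ sin λ, sin φ).
The central angle between the endpoints is δ = arccos(p₁·p₂) ≈ 1.799 rad (103.1°). The total great-circle distance is δ·R ≈ 1.799 × 6371 ≈ 11460 km, so the target fraction is f = 2500/11460 ≈ 0.218.
Interpolate at f ≈ 0.218 with slerp weights a = sin((1−f)δ)/sin δ ≈ 1.013, b = sin(fδ)/sin δ ≈ 0.393.
p = a·p₁ + b·p₂ ≈ (0.024, 0.852, -0.523); φ = arcsin(p_z) ≈ -31.54°, λ = atan2(p_y, p_x) ≈ 88.38°.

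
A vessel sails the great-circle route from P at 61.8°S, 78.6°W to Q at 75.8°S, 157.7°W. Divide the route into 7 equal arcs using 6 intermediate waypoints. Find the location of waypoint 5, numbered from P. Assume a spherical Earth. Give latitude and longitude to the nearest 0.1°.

From cos δ = sin φ₁ sin φ₂ + cos φ₁ cos φ₂ cos Δλ, the central angle is δ ≈ 0.503 rad (28.8°).
Interpolate at f = 5/7 with slerp weights a = sin((1−f)δ)/sin δ ≈ 0.297, b = sin(fδ)/sin δ ≈ 0.729.
p = a·p₁ + b·p₂ ≈ (-0.138, -0.206, -0.969); φ = arcsin(p_z) ≈ -75.67°, λ = atan2(p_y, p_x) ≈ -123.84°.

≈ 75.7°S, 123.8°W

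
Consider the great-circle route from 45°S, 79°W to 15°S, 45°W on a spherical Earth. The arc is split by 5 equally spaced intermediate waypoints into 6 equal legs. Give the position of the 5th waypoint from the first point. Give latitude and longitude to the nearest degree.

Write both endpoints as unit vectors p₁, p₂ with components (cos φ cos λ, cos φ sin λ, sin φ).
The central angle between the endpoints is δ = arccos(p₁·p₂) ≈ 0.724 rad (41.5°).
Interpolate at f = 5/6 with slerp weights a = sin((1−f)δ)/sin δ ≈ 0.182, b = sin(fδ)/sin δ ≈ 0.857.
p = a·p₁ + b·p₂ ≈ (0.610, -0.711, -0.350); φ = arcsin(p_z) ≈ -20.50°, λ = atan2(p_y, p_x) ≈ -49.40°.

≈ 20°S, 49°W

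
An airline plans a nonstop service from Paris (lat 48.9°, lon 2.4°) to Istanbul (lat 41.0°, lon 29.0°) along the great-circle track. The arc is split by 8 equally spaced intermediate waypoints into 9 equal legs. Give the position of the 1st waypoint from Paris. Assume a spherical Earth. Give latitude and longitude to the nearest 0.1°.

The haversine formula gives a central angle δ ≈ 0.354 rad (20.3°) between the endpoints.
Interpolate at f = 1/9 with slerp weights a = sin((1−f)δ)/sin δ ≈ 0.893, b = sin(fδ)/sin δ ≈ 0.113.
p = a·p₁ + b·p₂ ≈ (0.661, 0.066, 0.747); φ = arcsin(p_z) ≈ 48.35°, λ = atan2(p_y, p_x) ≈ 5.71°.

≈ lat 48.4°, lon 5.7°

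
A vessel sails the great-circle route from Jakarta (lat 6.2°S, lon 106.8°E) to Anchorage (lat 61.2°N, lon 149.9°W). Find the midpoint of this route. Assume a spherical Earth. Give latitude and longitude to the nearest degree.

≈ lat 38°N, lon 135°E

Convert each endpoint to a unit vector on the sphere (x = cos φ cos λ, y = cos φ sin λ, z = sin φ).
The central angle between the endpoints is δ = arccos(p₁·p₂) ≈ 1.777 rad (101.8°).
Interpolate at f = 1/2 with slerp weights a = sin((1−f)δ)/sin δ ≈ 0.793, b = sin(fδ)/sin δ ≈ 0.793.
p = a·p₁ + b·p₂ ≈ (-0.558, 0.563, 0.609); φ = arcsin(p_z) ≈ 37.53°, λ = atan2(p_y, p_x) ≈ 134.76°.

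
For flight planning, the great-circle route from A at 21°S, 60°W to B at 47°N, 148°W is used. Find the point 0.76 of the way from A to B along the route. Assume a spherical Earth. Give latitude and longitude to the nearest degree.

≈ 36°N, 118°W

Write both endpoints as unit vectors p₁, p₂ with components (cos φ cos λ, cos φ sin λ, sin φ).
The central angle between the endpoints is δ = arccos(p₁·p₂) ≈ 1.813 rad (103.9°).
Interpolate at f = 0.76 with slerp weights a = sin((1−f)δ)/sin δ ≈ 0.434, b = sin(fδ)/sin δ ≈ 1.011.
p = a·p₁ + b·p₂ ≈ (-0.382, -0.716, 0.584); φ = arcsin(p_z) ≈ 35.72°, λ = atan2(p_y, p_x) ≈ -118.07°.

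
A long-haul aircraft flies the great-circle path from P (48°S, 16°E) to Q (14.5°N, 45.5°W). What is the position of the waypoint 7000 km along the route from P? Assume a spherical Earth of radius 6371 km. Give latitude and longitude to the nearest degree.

The haversine formula gives a central angle δ ≈ 1.447 rad (82.9°) between the endpoints. The total great-circle distance is δ·R ≈ 1.447 × 6371 ≈ 9222 km, so the target fraction is f = 7000/9222 ≈ 0.759.
Interpolate at f ≈ 0.759 with slerp weights a = sin((1−f)δ)/sin δ ≈ 0.344, b = sin(fδ)/sin δ ≈ 0.897.
p = a·p₁ + b·p₂ ≈ (0.830, -0.556, -0.031); φ = arcsin(p_z) ≈ -1.79°, λ = atan2(p_y, p_x) ≈ -33.81°.

≈ (2°S, 34°W)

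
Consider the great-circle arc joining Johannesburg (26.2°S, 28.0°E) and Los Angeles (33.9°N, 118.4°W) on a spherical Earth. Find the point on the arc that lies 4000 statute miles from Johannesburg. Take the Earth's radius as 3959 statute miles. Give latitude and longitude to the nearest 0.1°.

≈ (3.6°N, 23.4°W)

Convert each endpoint to a unit vector on the sphere (x = cos φ cos λ, y = cos φ sin λ, z = sin φ).
The central angle between the endpoints is δ = arccos(p₁·p₂) ≈ 2.619 rad (150.1°). The total great-circle distance is δ·R ≈ 2.619 × 3959 ≈ 10369 mi, so the target fraction is f = 4000/10369 ≈ 0.386.
Interpolate at f ≈ 0.386 with slerp weights a = sin((1−f)δ)/sin δ ≈ 2.002, b = sin(fδ)/sin δ ≈ 1.697.
p = a·p₁ + b·p₂ ≈ (0.916, -0.396, 0.063); φ = arcsin(p_z) ≈ 3.59°, λ = atan2(p_y, p_x) ≈ -23.36°.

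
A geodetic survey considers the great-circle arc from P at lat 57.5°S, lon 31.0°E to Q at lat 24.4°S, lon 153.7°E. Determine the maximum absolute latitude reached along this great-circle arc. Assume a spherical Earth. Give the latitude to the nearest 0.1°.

≈ 65.6°S

The great circle lies in the plane with unit normal n̂ = (p₁ × p₂)/|p₁ × p₂|.
Here n̂_z ≈ +0.413; the vertex latitude is φ_max = arccos|n̂_z| ≈ 65.6°.
Check via Clairaut: cos φ_max = |cos φ₁| · sin C = cos(57.5°)·sin(129.7°) ≈ 0.413, again giving ≈ 65.6°.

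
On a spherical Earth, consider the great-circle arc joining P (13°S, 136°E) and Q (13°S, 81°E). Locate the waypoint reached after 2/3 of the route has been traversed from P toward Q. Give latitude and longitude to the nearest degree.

≈ (14°S, 99°E)

Convert each endpoint to a unit vector on the sphere (x = cos φ cos λ, y = cos φ sin λ, z = sin φ).
The central angle between the endpoints is δ = arccos(p₁·p₂) ≈ 0.933 rad (53.5°).
Interpolate at f = 2/3 with slerp weights a = sin((1−f)δ)/sin δ ≈ 0.381, b = sin(fδ)/sin δ ≈ 0.725.
p = a·p₁ + b·p₂ ≈ (-0.156, 0.956, -0.249); φ = arcsin(p_z) ≈ -14.41°, λ = atan2(p_y, p_x) ≈ 99.30°.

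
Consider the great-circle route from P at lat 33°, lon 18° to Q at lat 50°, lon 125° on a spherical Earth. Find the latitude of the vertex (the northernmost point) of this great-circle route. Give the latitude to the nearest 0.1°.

The great circle lies in the plane with unit normal n̂ = (p₁ × p₂)/|p₁ × p₂|.
Here n̂_z ≈ +0.534; the vertex latitude is φ_max = arccos|n̂_z| ≈ 57.7°.
Check via Clairaut: cos φ_max = |cos φ₁| · sin C = cos(33.0°)·sin(39.5°) ≈ 0.534, again giving ≈ 57.7°.

≈ 57.7°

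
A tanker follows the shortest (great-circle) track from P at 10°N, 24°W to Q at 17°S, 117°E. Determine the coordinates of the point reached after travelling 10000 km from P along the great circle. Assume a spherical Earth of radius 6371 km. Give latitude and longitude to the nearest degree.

≈ 15°S, 63°E

From cos δ = sin φ₁ sin φ₂ + cos φ₁ cos φ₂ cos Δλ, the central angle is δ ≈ 2.470 rad (141.5°). The total great-circle distance is δ·R ≈ 2.470 × 6371 ≈ 15735 km, so the target fraction is f = 10000/15735 ≈ 0.636.
Interpolate at f ≈ 0.636 with slerp weights a = sin((1−f)δ)/sin δ ≈ 1.259, b = sin(fδ)/sin δ ≈ 1.607.
p = a·p₁ + b·p₂ ≈ (0.435, 0.865, -0.251); φ = arcsin(p_z) ≈ -14.55°, λ = atan2(p_y, p_x) ≈ 63.31°.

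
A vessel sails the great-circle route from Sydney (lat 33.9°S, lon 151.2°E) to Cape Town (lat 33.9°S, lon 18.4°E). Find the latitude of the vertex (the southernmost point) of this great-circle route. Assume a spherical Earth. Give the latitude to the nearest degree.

The great circle lies in the plane with unit normal n̂ = (p₁ × p₂)/|p₁ × p₂|.
Here n̂_z ≈ -0.512; the vertex latitude is φ_max = arccos|n̂_z| ≈ 59.2°.
Check via Clairaut: cos φ_max = |cos φ₁| · sin C = cos(33.9°)·sin(141.9°) ≈ 0.512, again giving ≈ 59.2°.

≈ 59°S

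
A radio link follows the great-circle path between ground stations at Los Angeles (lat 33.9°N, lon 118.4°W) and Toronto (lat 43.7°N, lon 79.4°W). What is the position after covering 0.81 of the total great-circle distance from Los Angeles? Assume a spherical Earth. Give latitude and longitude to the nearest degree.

≈ lat 43°N, lon 88°W

Write both endpoints as unit vectors p₁, p₂ with components (cos φ cos λ, cos φ sin λ, sin φ).
The central angle between the endpoints is δ = arccos(p₁·p₂) ≈ 0.552 rad (31.6°).
Interpolate at f = 0.81 with slerp weights a = sin((1−f)δ)/sin δ ≈ 0.200, b = sin(fδ)/sin δ ≈ 0.824.
p = a·p₁ + b·p₂ ≈ (0.031, -0.732, 0.681); φ = arcsin(p_z) ≈ 42.92°, λ = atan2(p_y, p_x) ≈ -87.59°.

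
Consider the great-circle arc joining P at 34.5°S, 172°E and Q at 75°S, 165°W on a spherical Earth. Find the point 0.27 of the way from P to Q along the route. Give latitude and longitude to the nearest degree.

From cos δ = sin φ₁ sin φ₂ + cos φ₁ cos φ₂ cos Δλ, the central angle is δ ≈ 0.733 rad (42.0°).
Interpolate at f = 0.27 with slerp weights a = sin((1−f)δ)/sin δ ≈ 0.762, b = sin(fδ)/sin δ ≈ 0.294.
p = a·p₁ + b·p₂ ≈ (-0.695, 0.068, -0.715); φ = arcsin(p_z) ≈ -45.68°, λ = atan2(p_y, p_x) ≈ 174.44°.

≈ 46°S, 174°E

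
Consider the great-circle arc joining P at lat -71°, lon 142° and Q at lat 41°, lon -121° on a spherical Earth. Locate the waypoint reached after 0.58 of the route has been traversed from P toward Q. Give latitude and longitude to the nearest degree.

≈ lat -10°, lon -142°

Write both endpoints as unit vectors p₁, p₂ with components (cos φ cos λ, cos φ sin λ, sin φ).
The central angle between the endpoints is δ = arccos(p₁·p₂) ≈ 2.279 rad (130.6°).
Interpolate at f = 0.58 with slerp weights a = sin((1−f)δ)/sin δ ≈ 1.076, b = sin(fδ)/sin δ ≈ 1.276.
p = a·p₁ + b·p₂ ≈ (-0.772, -0.610, -0.181); φ = arcsin(p_z) ≈ -10.40°, λ = atan2(p_y, p_x) ≈ -141.70°.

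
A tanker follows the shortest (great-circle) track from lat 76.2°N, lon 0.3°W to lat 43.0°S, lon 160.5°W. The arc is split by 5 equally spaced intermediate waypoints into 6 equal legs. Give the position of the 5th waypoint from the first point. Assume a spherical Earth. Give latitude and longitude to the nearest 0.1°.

≈ lat 18.9°S, lon 156.9°W

Convert each endpoint to a unit vector on the sphere (x = cos φ cos λ, y = cos φ sin λ, z = sin φ).
The central angle between the endpoints is δ = arccos(p₁·p₂) ≈ 2.544 rad (145.7°).
Interpolate at f = 5/6 with slerp weights a = sin((1−f)δ)/sin δ ≈ 0.731, b = sin(fδ)/sin δ ≈ 1.515.
p = a·p₁ + b·p₂ ≈ (-0.870, -0.371, -0.324); φ = arcsin(p_z) ≈ -18.90°, λ = atan2(p_y, p_x) ≈ -156.92°.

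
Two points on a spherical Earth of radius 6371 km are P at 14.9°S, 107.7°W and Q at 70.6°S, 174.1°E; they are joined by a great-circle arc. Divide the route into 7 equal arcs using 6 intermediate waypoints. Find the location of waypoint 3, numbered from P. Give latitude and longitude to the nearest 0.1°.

The haversine formula gives a central angle δ ≈ 1.258 rad (72.1°) between the endpoints.
Interpolate at f = 3/7 with slerp weights a = sin((1−f)δ)/sin δ ≈ 0.692, b = sin(fδ)/sin δ ≈ 0.539.
p = a·p₁ + b·p₂ ≈ (-0.382, -0.619, -0.687); φ = arcsin(p_z) ≈ -43.38°, λ = atan2(p_y, p_x) ≈ -121.66°.

≈ 43.4°S, 121.7°W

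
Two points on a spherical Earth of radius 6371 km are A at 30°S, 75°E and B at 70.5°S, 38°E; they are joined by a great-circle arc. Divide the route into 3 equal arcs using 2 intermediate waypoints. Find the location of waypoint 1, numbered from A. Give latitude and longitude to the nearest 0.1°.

Write both endpoints as unit vectors p₁, p₂ with components (cos φ cos λ, cos φ sin λ, sin φ).
The central angle between the endpoints is δ = arccos(p₁·p₂) ≈ 0.792 rad (45.4°).
Interpolate at f = 1/3 with slerp weights a = sin((1−f)δ)/sin δ ≈ 0.708, b = sin(fδ)/sin δ ≈ 0.367.
p = a·p₁ + b·p₂ ≈ (0.255, 0.667, -0.700); φ = arcsin(p_z) ≈ -44.39°, λ = atan2(p_y, p_x) ≈ 69.08°.

≈ 44.4°S, 69.1°E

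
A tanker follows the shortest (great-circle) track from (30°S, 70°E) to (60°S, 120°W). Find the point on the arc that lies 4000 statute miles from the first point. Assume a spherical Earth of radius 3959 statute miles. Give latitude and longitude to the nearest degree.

≈ (85°S, 132°E)

From cos δ = sin φ₁ sin φ₂ + cos φ₁ cos φ₂ cos Δλ, the central angle is δ ≈ 1.564 rad (89.6°). The total great-circle distance is δ·R ≈ 1.564 × 3959 ≈ 6193 mi, so the target fraction is f = 4000/6193 ≈ 0.646.
Interpolate at f ≈ 0.646 with slerp weights a = sin((1−f)δ)/sin δ ≈ 0.526, b = sin(fδ)/sin δ ≈ 0.847.
p = a·p₁ + b·p₂ ≈ (-0.056, 0.061, -0.997); φ = arcsin(p_z) ≈ -85.24°, λ = atan2(p_y, p_x) ≈ 132.41°.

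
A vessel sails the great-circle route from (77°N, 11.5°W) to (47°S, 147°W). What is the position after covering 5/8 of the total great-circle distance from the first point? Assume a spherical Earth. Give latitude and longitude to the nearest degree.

Convert each endpoint to a unit vector on the sphere (x = cos φ cos λ, y = cos φ sin λ, z = sin φ).
The central angle between the endpoints is δ = arccos(p₁·p₂) ≈ 2.536 rad (145.3°).
Interpolate at f = 5/8 with slerp weights a = sin((1−f)δ)/sin δ ≈ 1.429, b = sin(fδ)/sin δ ≈ 1.756.
p = a·p₁ + b·p₂ ≈ (-0.689, -0.716, 0.109); φ = arcsin(p_z) ≈ 6.23°, λ = atan2(p_y, p_x) ≈ -133.90°.

≈ (6°N, 134°W)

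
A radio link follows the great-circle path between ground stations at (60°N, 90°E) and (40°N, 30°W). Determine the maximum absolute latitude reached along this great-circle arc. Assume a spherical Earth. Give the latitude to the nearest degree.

≈ 69°N

The great circle lies in the plane with unit normal n̂ = (p₁ × p₂)/|p₁ × p₂|.
Here n̂_z ≈ -0.356; the vertex latitude is φ_max = arccos|n̂_z| ≈ 69.1°.
Check via Clairaut: cos φ_max = |cos φ₁| · sin C = cos(60.0°)·sin(45.4°) ≈ 0.356, again giving ≈ 69.1°.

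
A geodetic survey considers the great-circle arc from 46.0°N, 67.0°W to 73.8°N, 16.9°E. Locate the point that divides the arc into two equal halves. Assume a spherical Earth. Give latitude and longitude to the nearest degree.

≈ 65°N, 46°W

Convert each endpoint to a unit vector on the sphere (x = cos φ cos λ, y = cos φ sin λ, z = sin φ).
The central angle between the endpoints is δ = arccos(p₁·p₂) ≈ 0.779 rad (44.7°).
Interpolate at f = 1/2 with slerp weights a = sin((1−f)δ)/sin δ ≈ 0.541, b = sin(fδ)/sin δ ≈ 0.541.
p = a·p₁ + b·p₂ ≈ (0.291, -0.302, 0.908); φ = arcsin(p_z) ≈ 65.21°, λ = atan2(p_y, p_x) ≈ -46.04°.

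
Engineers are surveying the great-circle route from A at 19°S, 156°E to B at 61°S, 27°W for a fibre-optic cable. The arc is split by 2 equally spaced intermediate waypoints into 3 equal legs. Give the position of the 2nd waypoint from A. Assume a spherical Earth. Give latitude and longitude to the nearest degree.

Write both endpoints as unit vectors p₁, p₂ with components (cos φ cos λ, cos φ sin λ, sin φ).
The central angle between the endpoints is δ = arccos(p₁·p₂) ≈ 1.745 rad (100.0°).
Interpolate at f = 2/3 with slerp weights a = sin((1−f)δ)/sin δ ≈ 0.558, b = sin(fδ)/sin δ ≈ 0.932.
p = a·p₁ + b·p₂ ≈ (-0.079, 0.009, -0.997); φ = arcsin(p_z) ≈ -85.43°, λ = atan2(p_y, p_x) ≈ 173.27°.

≈ 85°S, 173°E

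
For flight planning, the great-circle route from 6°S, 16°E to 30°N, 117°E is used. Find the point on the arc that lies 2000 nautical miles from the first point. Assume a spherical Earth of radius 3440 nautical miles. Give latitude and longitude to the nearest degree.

≈ 10°N, 45°E

Write both endpoints as unit vectors p₁, p₂ with components (cos φ cos λ, cos φ sin λ, sin φ).
The central angle between the endpoints is δ = arccos(p₁·p₂) ≈ 1.789 rad (102.5°). The total great-circle distance is δ·R ≈ 1.789 × 3440 ≈ 6155 nmi, so the target fraction is f = 2000/6155 ≈ 0.325.
Interpolate at f ≈ 0.325 with slerp weights a = sin((1−f)δ)/sin δ ≈ 0.958, b = sin(fδ)/sin δ ≈ 0.563.
p = a·p₁ + b·p₂ ≈ (0.694, 0.697, 0.181); φ = arcsin(p_z) ≈ 10.44°, λ = atan2(p_y, p_x) ≈ 45.10°.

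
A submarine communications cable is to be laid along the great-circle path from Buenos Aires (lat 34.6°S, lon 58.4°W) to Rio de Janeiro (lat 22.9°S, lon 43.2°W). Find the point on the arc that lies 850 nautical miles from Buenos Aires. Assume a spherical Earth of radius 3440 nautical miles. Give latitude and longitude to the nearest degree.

Convert each endpoint to a unit vector on the sphere (x = cos φ cos λ, y = cos φ sin λ, z = sin φ).
The central angle between the endpoints is δ = arccos(p₁·p₂) ≈ 0.309 rad (17.7°). The total great-circle distance is δ·R ≈ 0.309 × 3440 ≈ 1062 nmi, so the target fraction is f = 850/1062 ≈ 0.800.
Interpolate at f ≈ 0.800 with slerp weights a = sin((1−f)δ)/sin δ ≈ 0.203, b = sin(fδ)/sin δ ≈ 0.805.
p = a·p₁ + b·p₂ ≈ (0.628, -0.650, -0.428); φ = arcsin(p_z) ≈ -25.37°, λ = atan2(p_y, p_x) ≈ -45.98°.

≈ lat 25°S, lon 46°W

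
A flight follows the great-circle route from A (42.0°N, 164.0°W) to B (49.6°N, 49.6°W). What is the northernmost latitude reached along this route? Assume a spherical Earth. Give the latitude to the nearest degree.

The great circle lies in the plane with unit normal n̂ = (p₁ × p₂)/|p₁ × p₂|.
Here n̂_z ≈ +0.461; the vertex latitude is φ_max = arccos|n̂_z| ≈ 62.5°.
Check via Clairaut: cos φ_max = |cos φ₁| · sin C = cos(42.0°)·sin(38.4°) ≈ 0.461, again giving ≈ 62.5°.

≈ 63°N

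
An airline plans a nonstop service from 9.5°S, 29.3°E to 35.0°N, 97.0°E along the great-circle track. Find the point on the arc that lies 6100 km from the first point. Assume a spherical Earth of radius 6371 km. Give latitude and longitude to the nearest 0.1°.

Write both endpoints as unit vectors p₁, p₂ with components (cos φ cos λ, cos φ sin λ, sin φ).
The central angle between the endpoints is δ = arccos(p₁·p₂) ≈ 1.357 rad (77.8°). The total great-circle distance is δ·R ≈ 1.357 × 6371 ≈ 8647 km, so the target fraction is f = 6100/8647 ≈ 0.705.
Interpolate at f ≈ 0.705 with slerp weights a = sin((1−f)δ)/sin δ ≈ 0.398, b = sin(fδ)/sin δ ≈ 0.837.
p = a·p₁ + b·p₂ ≈ (0.259, 0.873, 0.414); φ = arcsin(p_z) ≈ 24.47°, λ = atan2(p_y, p_x) ≈ 73.46°.

≈ 24.5°N, 73.5°E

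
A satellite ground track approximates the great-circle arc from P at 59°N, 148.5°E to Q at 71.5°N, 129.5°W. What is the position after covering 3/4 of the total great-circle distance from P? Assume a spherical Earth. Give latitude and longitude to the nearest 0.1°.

Write both endpoints as unit vectors p₁, p₂ with components (cos φ cos λ, cos φ sin λ, sin φ).
The central angle between the endpoints is δ = arccos(p₁·p₂) ≈ 0.582 rad (33.3°).
Interpolate at f = 3/4 with slerp weights a = sin((1−f)δ)/sin δ ≈ 0.264, b = sin(fδ)/sin δ ≈ 0.769.
p = a·p₁ + b·p₂ ≈ (-0.271, -0.117, 0.955); φ = arcsin(p_z) ≈ 72.82°, λ = atan2(p_y, p_x) ≈ -156.59°.

≈ 72.8°N, 156.6°W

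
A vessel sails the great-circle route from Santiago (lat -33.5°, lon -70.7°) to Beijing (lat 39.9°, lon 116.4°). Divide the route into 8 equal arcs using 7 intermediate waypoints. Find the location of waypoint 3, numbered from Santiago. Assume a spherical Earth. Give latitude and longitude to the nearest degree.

≈ lat 20°, lon -108°

Convert each endpoint to a unit vector on the sphere (x = cos φ cos λ, y = cos φ sin λ, z = sin φ).
The central angle between the endpoints is δ = arccos(p₁·p₂) ≈ 2.992 rad (171.4°).
Interpolate at f = 3/8 with slerp weights a = sin((1−f)δ)/sin δ ≈ 6.420, b = sin(fδ)/sin δ ≈ 6.054.
p = a·p₁ + b·p₂ ≈ (-0.296, -0.893, 0.340); φ = arcsin(p_z) ≈ 19.86°, λ = atan2(p_y, p_x) ≈ -108.31°.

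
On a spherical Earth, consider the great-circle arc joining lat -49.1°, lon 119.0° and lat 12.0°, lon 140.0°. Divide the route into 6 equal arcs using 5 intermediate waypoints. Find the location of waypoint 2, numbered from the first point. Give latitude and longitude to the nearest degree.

From cos δ = sin φ₁ sin φ₂ + cos φ₁ cos φ₂ cos Δλ, the central angle is δ ≈ 1.114 rad (63.8°).
Interpolate at f = 2/6 with slerp weights a = sin((1−f)δ)/sin δ ≈ 0.754, b = sin(fδ)/sin δ ≈ 0.404.
p = a·p₁ + b·p₂ ≈ (-0.542, 0.686, -0.486); φ = arcsin(p_z) ≈ -29.05°, λ = atan2(p_y, p_x) ≈ 128.33°.

≈ lat -29°, lon 128°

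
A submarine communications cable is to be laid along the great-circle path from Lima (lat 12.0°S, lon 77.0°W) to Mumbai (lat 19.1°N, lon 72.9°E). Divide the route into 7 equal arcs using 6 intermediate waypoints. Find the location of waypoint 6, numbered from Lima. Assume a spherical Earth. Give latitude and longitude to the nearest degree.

Write both endpoints as unit vectors p₁, p₂ with components (cos φ cos λ, cos φ sin λ, sin φ).
The central angle between the endpoints is δ = arccos(p₁·p₂) ≈ 2.621 rad (150.2°).
Interpolate at f = 6/7 with slerp weights a = sin((1−f)δ)/sin δ ≈ 0.736, b = sin(fδ)/sin δ ≈ 1.569.
p = a·p₁ + b·p₂ ≈ (0.598, 0.716, 0.360); φ = arcsin(p_z) ≈ 21.13°, λ = atan2(p_y, p_x) ≈ 50.13°.

≈ lat 21°N, lon 50°E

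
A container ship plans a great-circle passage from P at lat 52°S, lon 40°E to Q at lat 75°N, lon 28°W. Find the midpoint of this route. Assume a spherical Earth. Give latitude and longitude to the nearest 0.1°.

≈ lat 13.3°N, lon 21.4°E

From cos δ = sin φ₁ sin φ₂ + cos φ₁ cos φ₂ cos Δλ, the central angle is δ ≈ 2.348 rad (134.5°).
Interpolate at f = 1/2 with slerp weights a = sin((1−f)δ)/sin δ ≈ 1.294, b = sin(fδ)/sin δ ≈ 1.294.
p = a·p₁ + b·p₂ ≈ (0.906, 0.355, 0.230); φ = arcsin(p_z) ≈ 13.31°, λ = atan2(p_y, p_x) ≈ 21.39°.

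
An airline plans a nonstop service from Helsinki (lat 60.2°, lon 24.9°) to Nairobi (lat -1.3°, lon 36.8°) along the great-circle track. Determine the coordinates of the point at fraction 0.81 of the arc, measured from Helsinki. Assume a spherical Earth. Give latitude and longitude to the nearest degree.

Write both endpoints as unit vectors p₁, p₂ with components (cos φ cos λ, cos φ sin λ, sin φ).
The central angle between the endpoints is δ = arccos(p₁·p₂) ≈ 1.085 rad (62.2°).
Interpolate at f = 0.81 with slerp weights a = sin((1−f)δ)/sin δ ≈ 0.232, b = sin(fδ)/sin δ ≈ 0.871.
p = a·p₁ + b·p₂ ≈ (0.801, 0.570, 0.181); φ = arcsin(p_z) ≈ 10.44°, λ = atan2(p_y, p_x) ≈ 35.42°.

≈ lat 10°, lon 35°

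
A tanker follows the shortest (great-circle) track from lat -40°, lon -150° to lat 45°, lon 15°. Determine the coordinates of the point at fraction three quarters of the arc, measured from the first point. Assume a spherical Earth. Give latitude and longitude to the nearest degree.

≈ lat 43°, lon -45°

Convert each endpoint to a unit vector on the sphere (x = cos φ cos λ, y = cos φ sin λ, z = sin φ).
The central angle between the endpoints is δ = arccos(p₁·p₂) ≈ 2.930 rad (167.9°).
Interpolate at f = 3/4 with slerp weights a = sin((1−f)δ)/sin δ ≈ 3.187, b = sin(fδ)/sin δ ≈ 3.860.
p = a·p₁ + b·p₂ ≈ (0.522, -0.514, 0.681); φ = arcsin(p_z) ≈ 42.89°, λ = atan2(p_y, p_x) ≈ -44.59°.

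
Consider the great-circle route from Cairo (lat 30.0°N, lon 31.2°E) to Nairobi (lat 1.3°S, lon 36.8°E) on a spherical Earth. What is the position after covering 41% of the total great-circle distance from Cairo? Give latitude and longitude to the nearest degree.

From cos δ = sin φ₁ sin φ₂ + cos φ₁ cos φ₂ cos Δλ, the central angle is δ ≈ 0.554 rad (31.8°).
Interpolate at f = 0.41 with slerp weights a = sin((1−f)δ)/sin δ ≈ 0.610, b = sin(fδ)/sin δ ≈ 0.428.
p = a·p₁ + b·p₂ ≈ (0.795, 0.530, 0.295); φ = arcsin(p_z) ≈ 17.18°, λ = atan2(p_y, p_x) ≈ 33.71°.

≈ lat 17°N, lon 34°E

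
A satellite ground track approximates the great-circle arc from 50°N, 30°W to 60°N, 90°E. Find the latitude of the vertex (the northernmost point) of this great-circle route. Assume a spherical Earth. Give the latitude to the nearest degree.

The great circle lies in the plane with unit normal n̂ = (p₁ × p₂)/|p₁ × p₂|.
Here n̂_z ≈ +0.322; the vertex latitude is φ_max = arccos|n̂_z| ≈ 71.2°.
Check via Clairaut: cos φ_max = |cos φ₁| · sin C = cos(50.0°)·sin(30.1°) ≈ 0.322, again giving ≈ 71.2°.

≈ 71°N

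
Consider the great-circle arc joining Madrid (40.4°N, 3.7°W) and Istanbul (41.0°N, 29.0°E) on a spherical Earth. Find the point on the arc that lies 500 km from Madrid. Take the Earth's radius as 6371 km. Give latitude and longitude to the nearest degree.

Convert each endpoint to a unit vector on the sphere (x = cos φ cos λ, y = cos φ sin λ, z = sin φ).
The central angle between the endpoints is δ = arccos(p₁·p₂) ≈ 0.430 rad (24.7°). The total great-circle distance is δ·R ≈ 0.430 × 6371 ≈ 2741 km, so the target fraction is f = 500/2741 ≈ 0.182.
Interpolate at f ≈ 0.182 with slerp weights a = sin((1−f)δ)/sin δ ≈ 0.826, b = sin(fδ)/sin δ ≈ 0.188.
p = a·p₁ + b·p₂ ≈ (0.752, 0.028, 0.659); φ = arcsin(p_z) ≈ 41.20°, λ = atan2(p_y, p_x) ≈ 2.15°.

≈ 41°N, 2°E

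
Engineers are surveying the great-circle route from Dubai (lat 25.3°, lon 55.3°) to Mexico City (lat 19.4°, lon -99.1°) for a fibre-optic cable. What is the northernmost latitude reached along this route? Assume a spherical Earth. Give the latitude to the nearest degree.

The great circle lies in the plane with unit normal n̂ = (p₁ × p₂)/|p₁ × p₂|.
Here n̂_z ≈ -0.473; the vertex latitude is φ_max = arccos|n̂_z| ≈ 61.8°.
Check via Clairaut: cos φ_max = |cos φ₁| · sin C = cos(25.3°)·sin(31.5°) ≈ 0.473, again giving ≈ 61.8°.

≈ 62°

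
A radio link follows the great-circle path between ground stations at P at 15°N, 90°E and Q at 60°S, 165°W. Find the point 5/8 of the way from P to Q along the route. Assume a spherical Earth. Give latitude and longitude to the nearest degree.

≈ 43°S, 131°E

The haversine formula gives a central angle δ ≈ 1.927 rad (110.4°) between the endpoints.
Interpolate at f = 5/8 with slerp weights a = sin((1−f)δ)/sin δ ≈ 0.706, b = sin(fδ)/sin δ ≈ 0.996.
p = a·p₁ + b·p₂ ≈ (-0.481, 0.553, -0.680); φ = arcsin(p_z) ≈ -42.86°, λ = atan2(p_y, p_x) ≈ 131.04°.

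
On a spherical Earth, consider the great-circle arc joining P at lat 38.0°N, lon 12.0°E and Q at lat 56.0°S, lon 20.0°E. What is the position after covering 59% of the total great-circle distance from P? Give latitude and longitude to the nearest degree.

Write both endpoints as unit vectors p₁, p₂ with components (cos φ cos λ, cos φ sin λ, sin φ).
The central angle between the endpoints is δ = arccos(p₁·p₂) ≈ 1.645 rad (94.2°).
Interpolate at f = 0.59 with slerp weights a = sin((1−f)δ)/sin δ ≈ 0.626, b = sin(fδ)/sin δ ≈ 0.827.
p = a·p₁ + b·p₂ ≈ (0.917, 0.261, -0.300); φ = arcsin(p_z) ≈ -17.49°, λ = atan2(p_y, p_x) ≈ 15.87°.

≈ lat 17°S, lon 16°E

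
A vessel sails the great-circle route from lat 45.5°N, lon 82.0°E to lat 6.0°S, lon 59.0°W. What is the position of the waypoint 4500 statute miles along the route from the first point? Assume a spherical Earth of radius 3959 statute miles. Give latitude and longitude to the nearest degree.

≈ lat 43°N, lon 16°W

The haversine formula gives a central angle δ ≈ 2.235 rad (128.0°) between the endpoints. The total great-circle distance is δ·R ≈ 2.235 × 3959 ≈ 8848 mi, so the target fraction is f = 4500/8848 ≈ 0.509.
Interpolate at f ≈ 0.509 with slerp weights a = sin((1−f)δ)/sin δ ≈ 1.131, b = sin(fδ)/sin δ ≈ 1.152.
p = a·p₁ + b·p₂ ≈ (0.700, -0.197, 0.686); φ = arcsin(p_z) ≈ 43.31°, λ = atan2(p_y, p_x) ≈ -15.73°.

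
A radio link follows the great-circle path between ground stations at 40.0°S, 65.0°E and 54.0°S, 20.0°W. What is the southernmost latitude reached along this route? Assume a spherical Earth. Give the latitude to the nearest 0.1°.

≈ 57.2°S

The great circle lies in the plane with unit normal n̂ = (p₁ × p₂)/|p₁ × p₂|.
Here n̂_z ≈ -0.541; the vertex latitude is φ_max = arccos|n̂_z| ≈ 57.2°.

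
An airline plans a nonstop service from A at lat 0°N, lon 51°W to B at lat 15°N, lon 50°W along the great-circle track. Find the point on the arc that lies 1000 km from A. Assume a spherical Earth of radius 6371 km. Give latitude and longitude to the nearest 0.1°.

From cos δ = sin φ₁ sin φ₂ + cos φ₁ cos φ₂ cos Δλ, the central angle is δ ≈ 0.262 rad (15.0°). The total great-circle distance is δ·R ≈ 0.262 × 6371 ≈ 1672 km, so the target fraction is f = 1000/1672 ≈ 0.598.
Interpolate at f ≈ 0.598 with slerp weights a = sin((1−f)δ)/sin δ ≈ 0.406, b = sin(fδ)/sin δ ≈ 0.603.
p = a·p₁ + b·p₂ ≈ (0.629, -0.761, 0.156); φ = arcsin(p_z) ≈ 8.97°, λ = atan2(p_y, p_x) ≈ -50.41°.

≈ lat 9.0°N, lon 50.4°W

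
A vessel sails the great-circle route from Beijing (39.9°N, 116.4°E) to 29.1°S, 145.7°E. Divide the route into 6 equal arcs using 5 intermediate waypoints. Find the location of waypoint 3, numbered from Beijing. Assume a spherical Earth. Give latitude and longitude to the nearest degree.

≈ 6°N, 132°E

From cos δ = sin φ₁ sin φ₂ + cos φ₁ cos φ₂ cos Δλ, the central angle is δ ≈ 1.295 rad (74.2°).
Interpolate at f = 3/6 with slerp weights a = sin((1−f)δ)/sin δ ≈ 0.627, b = sin(fδ)/sin δ ≈ 0.627.
p = a·p₁ + b·p₂ ≈ (-0.666, 0.739, 0.097); φ = arcsin(p_z) ≈ 5.58°, λ = atan2(p_y, p_x) ≈ 132.02°.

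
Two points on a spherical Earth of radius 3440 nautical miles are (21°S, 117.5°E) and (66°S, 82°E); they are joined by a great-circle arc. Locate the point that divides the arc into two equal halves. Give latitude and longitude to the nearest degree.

Write both endpoints as unit vectors p₁, p₂ with components (cos φ cos λ, cos φ sin λ, sin φ).
The central angle between the endpoints is δ = arccos(p₁·p₂) ≈ 0.881 rad (50.5°).
Interpolate at f = 1/2 with slerp weights a = sin((1−f)δ)/sin δ ≈ 0.553, b = sin(fδ)/sin δ ≈ 0.553.
p = a·p₁ + b·p₂ ≈ (-0.207, 0.680, -0.703); φ = arcsin(p_z) ≈ -44.67°, λ = atan2(p_y, p_x) ≈ 106.92°.

≈ (45°S, 107°E)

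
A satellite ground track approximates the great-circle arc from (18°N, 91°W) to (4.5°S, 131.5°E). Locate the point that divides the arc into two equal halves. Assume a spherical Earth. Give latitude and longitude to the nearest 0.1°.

≈ (18.1°N, 163.2°W)

Write both endpoints as unit vectors p₁, p₂ with components (cos φ cos λ, cos φ sin λ, sin φ).
The central angle between the endpoints is δ = arccos(p₁·p₂) ≈ 2.379 rad (136.3°).
Interpolate at f = 1/2 with slerp weights a = sin((1−f)δ)/sin δ ≈ 1.344, b = sin(fδ)/sin δ ≈ 1.344.
p = a·p₁ + b·p₂ ≈ (-0.910, -0.275, 0.310); φ = arcsin(p_z) ≈ 18.05°, λ = atan2(p_y, p_x) ≈ -163.21°.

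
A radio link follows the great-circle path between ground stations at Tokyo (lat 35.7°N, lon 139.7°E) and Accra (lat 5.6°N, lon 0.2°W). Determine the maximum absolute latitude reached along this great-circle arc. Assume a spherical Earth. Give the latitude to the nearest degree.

The great circle lies in the plane with unit normal n̂ = (p₁ × p₂)/|p₁ × p₂|.
Here n̂_z ≈ -0.629; the vertex latitude is φ_max = arccos|n̂_z| ≈ 51.0°.

≈ 51°N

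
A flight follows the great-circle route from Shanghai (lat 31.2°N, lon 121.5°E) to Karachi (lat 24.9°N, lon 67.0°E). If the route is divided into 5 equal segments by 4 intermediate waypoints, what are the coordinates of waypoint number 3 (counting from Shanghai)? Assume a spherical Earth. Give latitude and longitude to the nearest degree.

≈ lat 30°N, lon 88°E

Write both endpoints as unit vectors p₁, p₂ with components (cos φ cos λ, cos φ sin λ, sin φ).
The central angle between the endpoints is δ = arccos(p₁·p₂) ≈ 0.838 rad (48.0°).
Interpolate at f = 3/5 with slerp weights a = sin((1−f)δ)/sin δ ≈ 0.443, b = sin(fδ)/sin δ ≈ 0.648.
p = a·p₁ + b·p₂ ≈ (0.032, 0.864, 0.502); φ = arcsin(p_z) ≈ 30.15°, λ = atan2(p_y, p_x) ≈ 87.88°.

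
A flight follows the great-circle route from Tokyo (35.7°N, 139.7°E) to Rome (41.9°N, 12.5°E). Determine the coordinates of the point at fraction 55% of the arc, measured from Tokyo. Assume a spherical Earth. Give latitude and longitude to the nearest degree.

≈ 61°N, 72°E

The haversine formula gives a central angle δ ≈ 1.547 rad (88.6°) between the endpoints.
Interpolate at f = 0.55 with slerp weights a = sin((1−f)δ)/sin δ ≈ 0.641, b = sin(fδ)/sin δ ≈ 0.752.
p = a·p₁ + b·p₂ ≈ (0.149, 0.458, 0.876); φ = arcsin(p_z) ≈ 61.21°, λ = atan2(p_y, p_x) ≈ 71.96°.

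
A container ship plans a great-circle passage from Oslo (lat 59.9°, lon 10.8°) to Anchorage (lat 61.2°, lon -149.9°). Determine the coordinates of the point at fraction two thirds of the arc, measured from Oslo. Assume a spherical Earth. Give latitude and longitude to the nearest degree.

≈ lat 80°, lon -129°

From cos δ = sin φ₁ sin φ₂ + cos φ₁ cos φ₂ cos Δλ, the central angle is δ ≈ 1.012 rad (58.0°).
Interpolate at f = 2/3 with slerp weights a = sin((1−f)δ)/sin δ ≈ 0.390, b = sin(fδ)/sin δ ≈ 0.737.
p = a·p₁ + b·p₂ ≈ (-0.115, -0.141, 0.983); φ = arcsin(p_z) ≈ 79.51°, λ = atan2(p_y, p_x) ≈ -129.08°.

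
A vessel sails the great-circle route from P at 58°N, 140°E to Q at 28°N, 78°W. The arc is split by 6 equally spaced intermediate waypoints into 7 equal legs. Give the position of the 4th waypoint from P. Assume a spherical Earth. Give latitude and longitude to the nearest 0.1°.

≈ 62.0°N, 103.2°W

Convert each endpoint to a unit vector on the sphere (x = cos φ cos λ, y = cos φ sin λ, z = sin φ).
The central angle between the endpoints is δ = arccos(p₁·p₂) ≈ 1.541 rad (88.3°).
Interpolate at f = 4/7 with slerp weights a = sin((1−f)δ)/sin δ ≈ 0.614, b = sin(fδ)/sin δ ≈ 0.772.
p = a·p₁ + b·p₂ ≈ (-0.108, -0.457, 0.883); φ = arcsin(p_z) ≈ 61.98°, λ = atan2(p_y, p_x) ≈ -103.23°.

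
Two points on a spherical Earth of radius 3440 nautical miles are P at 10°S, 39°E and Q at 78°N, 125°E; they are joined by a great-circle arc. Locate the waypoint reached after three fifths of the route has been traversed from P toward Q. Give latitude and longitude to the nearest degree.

The haversine formula gives a central angle δ ≈ 1.727 rad (98.9°) between the endpoints.
Interpolate at f = 3/5 with slerp weights a = sin((1−f)δ)/sin δ ≈ 0.645, b = sin(fδ)/sin δ ≈ 0.871.
p = a·p₁ + b·p₂ ≈ (0.390, 0.548, 0.740); φ = arcsin(p_z) ≈ 47.73°, λ = atan2(p_y, p_x) ≈ 54.58°.

≈ 48°N, 55°E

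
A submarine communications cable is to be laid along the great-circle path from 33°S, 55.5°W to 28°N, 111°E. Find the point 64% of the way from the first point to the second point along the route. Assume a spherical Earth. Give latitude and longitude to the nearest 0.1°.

≈ 6.3°S, 59.6°E

Convert each endpoint to a unit vector on the sphere (x = cos φ cos λ, y = cos φ sin λ, z = sin φ).
The central angle between the endpoints is δ = arccos(p₁·p₂) ≈ 2.921 rad (167.4°).
Interpolate at f = 0.64 with slerp weights a = sin((1−f)δ)/sin δ ≈ 3.965, b = sin(fδ)/sin δ ≈ 4.365.
p = a·p₁ + b·p₂ ≈ (0.502, 0.858, -0.110); φ = arcsin(p_z) ≈ -6.33°, λ = atan2(p_y, p_x) ≈ 59.64°.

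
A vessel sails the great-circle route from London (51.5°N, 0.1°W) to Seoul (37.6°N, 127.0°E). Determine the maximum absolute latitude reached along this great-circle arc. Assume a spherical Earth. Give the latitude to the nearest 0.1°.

≈ 66.4°N

The great circle lies in the plane with unit normal n̂ = (p₁ × p₂)/|p₁ × p₂|.
Here n̂_z ≈ +0.400; the vertex latitude is φ_max = arccos|n̂_z| ≈ 66.4°.
Check via Clairaut: cos φ_max = |cos φ₁| · sin C = cos(51.5°)·sin(40.0°) ≈ 0.400, again giving ≈ 66.4°.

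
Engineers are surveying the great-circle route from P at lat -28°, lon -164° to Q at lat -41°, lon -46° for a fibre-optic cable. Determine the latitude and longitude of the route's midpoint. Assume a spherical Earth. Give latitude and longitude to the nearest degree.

≈ lat -53°, lon -112°

From cos δ = sin φ₁ sin φ₂ + cos φ₁ cos φ₂ cos Δλ, the central angle is δ ≈ 1.576 rad (90.3°).
Interpolate at f = 1/2 with slerp weights a = sin((1−f)δ)/sin δ ≈ 0.709, b = sin(fδ)/sin δ ≈ 0.709.
p = a·p₁ + b·p₂ ≈ (-0.230, -0.557, -0.798); φ = arcsin(p_z) ≈ -52.92°, λ = atan2(p_y, p_x) ≈ -112.43°.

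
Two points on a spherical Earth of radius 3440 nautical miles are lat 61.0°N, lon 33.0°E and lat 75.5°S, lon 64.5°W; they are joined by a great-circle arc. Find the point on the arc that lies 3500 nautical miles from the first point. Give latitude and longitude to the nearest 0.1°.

≈ lat 5.8°N, lon 8.2°E

Convert each endpoint to a unit vector on the sphere (x = cos φ cos λ, y = cos φ sin λ, z = sin φ).
The central angle between the endpoints is δ = arccos(p₁·p₂) ≈ 2.611 rad (149.6°). The total great-circle distance is δ·R ≈ 2.611 × 3440 ≈ 8983 nmi, so the target fraction is f = 3500/8983 ≈ 0.390.
Interpolate at f ≈ 0.390 with slerp weights a = sin((1−f)δ)/sin δ ≈ 1.976, b = sin(fδ)/sin δ ≈ 1.682.
p = a·p₁ + b·p₂ ≈ (0.985, 0.142, 0.100); φ = arcsin(p_z) ≈ 5.75°, λ = atan2(p_y, p_x) ≈ 8.19°.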